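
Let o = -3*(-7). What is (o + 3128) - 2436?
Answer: 713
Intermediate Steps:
o = 21
(o + 3128) - 2436 = (21 + 3128) - 2436 = 3149 - 2436 = 713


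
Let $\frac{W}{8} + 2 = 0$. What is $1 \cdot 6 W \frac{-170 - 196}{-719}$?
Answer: $- \frac{35136}{719} \approx -48.868$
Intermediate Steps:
$W = -16$ ($W = -16 + 8 \cdot 0 = -16 + 0 = -16$)
$1 \cdot 6 W \frac{-170 - 196}{-719} = 1 \cdot 6 \left(-16\right) \frac{-170 - 196}{-719} = 6 \left(-16\right) \left(\left(-366\right) \left(- \frac{1}{719}\right)\right) = \left(-96\right) \frac{366}{719} = - \frac{35136}{719}$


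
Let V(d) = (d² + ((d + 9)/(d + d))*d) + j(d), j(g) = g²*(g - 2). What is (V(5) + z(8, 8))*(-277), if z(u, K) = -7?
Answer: -27700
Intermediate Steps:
j(g) = g²*(-2 + g)
V(d) = 9/2 + d² + d/2 + d²*(-2 + d) (V(d) = (d² + ((d + 9)/(d + d))*d) + d²*(-2 + d) = (d² + ((9 + d)/((2*d)))*d) + d²*(-2 + d) = (d² + ((9 + d)*(1/(2*d)))*d) + d²*(-2 + d) = (d² + ((9 + d)/(2*d))*d) + d²*(-2 + d) = (d² + (9/2 + d/2)) + d²*(-2 + d) = (9/2 + d² + d/2) + d²*(-2 + d) = 9/2 + d² + d/2 + d²*(-2 + d))
(V(5) + z(8, 8))*(-277) = ((9/2 + 5³ + (½)*5 - 1*5²) - 7)*(-277) = ((9/2 + 125 + 5/2 - 1*25) - 7)*(-277) = ((9/2 + 125 + 5/2 - 25) - 7)*(-277) = (107 - 7)*(-277) = 100*(-277) = -27700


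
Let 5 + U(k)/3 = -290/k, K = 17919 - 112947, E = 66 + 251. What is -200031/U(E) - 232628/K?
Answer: 167417154796/14848125 ≈ 11275.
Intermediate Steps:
E = 317
K = -95028
U(k) = -15 - 870/k (U(k) = -15 + 3*(-290/k) = -15 - 870/k)
-200031/U(E) - 232628/K = -200031/(-15 - 870/317) - 232628/(-95028) = -200031/(-15 - 870*1/317) - 232628*(-1/95028) = -200031/(-15 - 870/317) + 58157/23757 = -200031/(-5625/317) + 58157/23757 = -200031*(-317/5625) + 58157/23757 = 21136609/1875 + 58157/23757 = 167417154796/14848125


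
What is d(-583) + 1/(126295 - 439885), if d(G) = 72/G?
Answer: -22579063/182822970 ≈ -0.12350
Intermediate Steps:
d(-583) + 1/(126295 - 439885) = 72/(-583) + 1/(126295 - 439885) = 72*(-1/583) + 1/(-313590) = -72/583 - 1/313590 = -22579063/182822970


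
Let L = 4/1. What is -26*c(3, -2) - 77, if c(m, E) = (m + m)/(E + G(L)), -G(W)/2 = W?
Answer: -307/5 ≈ -61.400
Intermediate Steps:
L = 4 (L = 4*1 = 4)
G(W) = -2*W
c(m, E) = 2*m/(-8 + E) (c(m, E) = (m + m)/(E - 2*4) = (2*m)/(E - 8) = (2*m)/(-8 + E) = 2*m/(-8 + E))
-26*c(3, -2) - 77 = -52*3/(-8 - 2) - 77 = -52*3/(-10) - 77 = -52*3*(-1)/10 - 77 = -26*(-⅗) - 77 = 78/5 - 77 = -307/5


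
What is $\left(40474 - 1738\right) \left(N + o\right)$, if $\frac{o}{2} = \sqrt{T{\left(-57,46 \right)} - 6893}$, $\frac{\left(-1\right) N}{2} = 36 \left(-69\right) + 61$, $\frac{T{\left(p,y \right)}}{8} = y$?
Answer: $187714656 + 1162080 i \sqrt{29} \approx 1.8771 \cdot 10^{8} + 6.258 \cdot 10^{6} i$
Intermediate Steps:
$T{\left(p,y \right)} = 8 y$
$N = 4846$ ($N = - 2 \left(36 \left(-69\right) + 61\right) = - 2 \left(-2484 + 61\right) = \left(-2\right) \left(-2423\right) = 4846$)
$o = 30 i \sqrt{29}$ ($o = 2 \sqrt{8 \cdot 46 - 6893} = 2 \sqrt{368 - 6893} = 2 \sqrt{-6525} = 2 \cdot 15 i \sqrt{29} = 30 i \sqrt{29} \approx 161.55 i$)
$\left(40474 - 1738\right) \left(N + o\right) = \left(40474 - 1738\right) \left(4846 + 30 i \sqrt{29}\right) = 38736 \left(4846 + 30 i \sqrt{29}\right) = 187714656 + 1162080 i \sqrt{29}$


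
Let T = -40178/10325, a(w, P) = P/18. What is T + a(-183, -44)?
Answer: -588752/92925 ≈ -6.3358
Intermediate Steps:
a(w, P) = P/18 (a(w, P) = P*(1/18) = P/18)
T = -40178/10325 (T = -40178*1/10325 = -40178/10325 ≈ -3.8913)
T + a(-183, -44) = -40178/10325 + (1/18)*(-44) = -40178/10325 - 22/9 = -588752/92925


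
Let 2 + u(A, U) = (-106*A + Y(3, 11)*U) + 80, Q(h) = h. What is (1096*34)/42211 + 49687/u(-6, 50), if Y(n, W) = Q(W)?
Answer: 126143509/3138512 ≈ 40.192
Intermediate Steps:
Y(n, W) = W
u(A, U) = 78 - 106*A + 11*U (u(A, U) = -2 + ((-106*A + 11*U) + 80) = -2 + (80 - 106*A + 11*U) = 78 - 106*A + 11*U)
(1096*34)/42211 + 49687/u(-6, 50) = (1096*34)/42211 + 49687/(78 - 106*(-6) + 11*50) = 37264*(1/42211) + 49687/(78 + 636 + 550) = 2192/2483 + 49687/1264 = 126143509/3138512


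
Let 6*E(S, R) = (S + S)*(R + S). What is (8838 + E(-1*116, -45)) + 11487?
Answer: 79651/3 ≈ 26550.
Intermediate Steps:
E(S, R) = S*(R + S)/3 (E(S, R) = ((S + S)*(R + S))/6 = ((2*S)*(R + S))/6 = (2*S*(R + S))/6 = S*(R + S)/3)
(8838 + E(-1*116, -45)) + 11487 = (8838 + (-1*116)*(-45 - 1*116)/3) + 11487 = (8838 + (⅓)*(-116)*(-45 - 116)) + 11487 = (8838 + (⅓)*(-116)*(-161)) + 11487 = (8838 + 18676/3) + 11487 = 45190/3 + 11487 = 79651/3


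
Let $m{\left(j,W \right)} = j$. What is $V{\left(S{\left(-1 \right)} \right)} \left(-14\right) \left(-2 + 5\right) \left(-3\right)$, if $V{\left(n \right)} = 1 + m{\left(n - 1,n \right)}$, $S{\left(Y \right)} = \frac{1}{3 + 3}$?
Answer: $21$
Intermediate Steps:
$S{\left(Y \right)} = \frac{1}{6}$
$V{\left(n \right)} = n$ ($V{\left(n \right)} = 1 + \left(n - 1\right) = 1 + \left(-1 + n\right) = n$)
$V{\left(S{\left(-1 \right)} \right)} \left(-14\right) \left(-2 + 5\right) \left(-3\right) = \frac{1}{6} \left(-14\right) \left(-2 + 5\right) \left(-3\right) = - \frac{7 \cdot 3 \left(-3\right)}{3} = \left(- \frac{7}{3}\right) \left(-9\right) = 21$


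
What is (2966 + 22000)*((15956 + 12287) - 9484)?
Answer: 468337194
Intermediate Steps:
(2966 + 22000)*((15956 + 12287) - 9484) = 24966*(28243 - 9484) = 24966*18759 = 468337194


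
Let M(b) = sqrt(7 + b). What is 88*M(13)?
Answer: 176*sqrt(5) ≈ 393.55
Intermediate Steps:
88*M(13) = 88*sqrt(7 + 13) = 88*sqrt(20) = 88*(2*sqrt(5)) = 176*sqrt(5)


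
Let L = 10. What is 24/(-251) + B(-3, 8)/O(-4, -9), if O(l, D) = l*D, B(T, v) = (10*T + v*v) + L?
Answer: 2545/2259 ≈ 1.1266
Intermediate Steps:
B(T, v) = 10 + v² + 10*T (B(T, v) = (10*T + v*v) + 10 = (10*T + v²) + 10 = (v² + 10*T) + 10 = 10 + v² + 10*T)
O(l, D) = D*l
24/(-251) + B(-3, 8)/O(-4, -9) = 24/(-251) + (10 + 8² + 10*(-3))/((-9*(-4))) = 24*(-1/251) + (10 + 64 - 30)/36 = -24/251 + 44*(1/36) = -24/251 + 11/9 = 2545/2259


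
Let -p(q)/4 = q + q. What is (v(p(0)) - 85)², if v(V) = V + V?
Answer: 7225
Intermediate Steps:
p(q) = -8*q (p(q) = -4*(q + q) = -8*q)
v(V) = 2*V
(v(p(0)) - 85)² = (2*(-8*0) - 85)² = (2*0 - 85)² = (0 - 85)² = (-85)² = 7225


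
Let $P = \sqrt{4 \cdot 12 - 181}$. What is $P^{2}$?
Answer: $-133$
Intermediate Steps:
$P = i \sqrt{133}$ ($P = \sqrt{48 - 181} = \sqrt{-133} = i \sqrt{133} \approx 11.533 i$)
$P^{2} = \left(i \sqrt{133}\right)^{2} = -133$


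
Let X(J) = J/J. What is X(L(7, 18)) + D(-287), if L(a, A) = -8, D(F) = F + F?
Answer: -573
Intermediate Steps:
D(F) = 2*F
X(J) = 1
X(L(7, 18)) + D(-287) = 1 + 2*(-287) = 1 - 574 = -573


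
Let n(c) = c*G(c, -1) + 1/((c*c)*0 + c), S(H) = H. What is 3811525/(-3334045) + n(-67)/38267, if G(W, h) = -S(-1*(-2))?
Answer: -1948479459752/1709624260201 ≈ -1.1397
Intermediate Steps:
G(W, h) = -2 (G(W, h) = -(-1)*(-2) = -1*2 = -2)
n(c) = 1/c - 2*c (n(c) = c*(-2) + 1/((c*c)*0 + c) = -2*c + 1/(c²*0 + c) = -2*c + 1/(0 + c) = -2*c + 1/c = 1/c - 2*c)
3811525/(-3334045) + n(-67)/38267 = 3811525/(-3334045) + (1/(-67) - 2*(-67))/38267 = 3811525*(-1/3334045) + (-1/67 + 134)*(1/38267) = -762305/666809 + (8977/67)*(1/38267) = -762305/666809 + 8977/2563889 = -1948479459752/1709624260201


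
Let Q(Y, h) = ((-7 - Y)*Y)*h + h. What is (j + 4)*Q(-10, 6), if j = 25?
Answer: -5046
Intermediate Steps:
Q(Y, h) = h + Y*h*(-7 - Y) (Q(Y, h) = (Y*(-7 - Y))*h + h = Y*h*(-7 - Y) + h = h + Y*h*(-7 - Y))
(j + 4)*Q(-10, 6) = (25 + 4)*(6*(1 - 1*(-10)² - 7*(-10))) = 29*(6*(1 - 1*100 + 70)) = 29*(6*(1 - 100 + 70)) = 29*(6*(-29)) = 29*(-174) = -5046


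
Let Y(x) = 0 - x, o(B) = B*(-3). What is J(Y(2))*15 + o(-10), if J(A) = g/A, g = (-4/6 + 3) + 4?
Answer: -35/2 ≈ -17.500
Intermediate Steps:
o(B) = -3*B
g = 19/3 (g = (-4*⅙ + 3) + 4 = (-⅔ + 3) + 4 = 7/3 + 4 = 19/3 ≈ 6.3333)
Y(x) = -x
J(A) = 19/(3*A)
J(Y(2))*15 + o(-10) = (19/(3*((-1*2))))*15 - 3*(-10) = ((19/3)/(-2))*15 + 30 = ((19/3)*(-½))*15 + 30 = -19/6*15 + 30 = -95/2 + 30 = -35/2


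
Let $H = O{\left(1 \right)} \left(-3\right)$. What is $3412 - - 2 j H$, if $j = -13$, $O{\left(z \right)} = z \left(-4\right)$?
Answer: $3100$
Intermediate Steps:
$O{\left(z \right)} = - 4 z$
$H = 12$ ($H = \left(-4\right) 1 \left(-3\right) = \left(-4\right) \left(-3\right) = 12$)
$3412 - - 2 j H = 3412 - \left(-2\right) \left(-13\right) 12 = 3412 - 26 \cdot 12 = 3412 - 312 = 3100$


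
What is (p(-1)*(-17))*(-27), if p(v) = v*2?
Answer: -918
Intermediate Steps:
p(v) = 2*v
(p(-1)*(-17))*(-27) = ((2*(-1))*(-17))*(-27) = -2*(-17)*(-27) = 34*(-27) = -918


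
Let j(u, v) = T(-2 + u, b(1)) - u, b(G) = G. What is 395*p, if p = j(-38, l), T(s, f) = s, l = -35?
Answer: -790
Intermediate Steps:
j(u, v) = -2 (j(u, v) = (-2 + u) - u = -2)
p = -2
395*p = 395*(-2) = -790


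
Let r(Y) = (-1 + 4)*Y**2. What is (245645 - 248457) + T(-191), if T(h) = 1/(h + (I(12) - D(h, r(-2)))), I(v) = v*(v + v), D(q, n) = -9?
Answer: -298071/106 ≈ -2812.0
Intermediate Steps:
r(Y) = 3*Y**2
I(v) = 2*v**2 (I(v) = v*(2*v) = 2*v**2)
T(h) = 1/(297 + h) (T(h) = 1/(h + (2*12**2 - 1*(-9))) = 1/(h + (2*144 + 9)) = 1/(h + (288 + 9)) = 1/(h + 297) = 1/(297 + h))
(245645 - 248457) + T(-191) = (245645 - 248457) + 1/(297 - 191) = -2812 + 1/106 = -298071/106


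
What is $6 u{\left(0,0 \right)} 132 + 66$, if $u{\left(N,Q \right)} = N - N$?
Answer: $66$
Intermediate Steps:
$u{\left(N,Q \right)} = 0$
$6 u{\left(0,0 \right)} 132 + 66 = 6 \cdot 0 \cdot 132 + 66 = 0 \cdot 132 + 66 = 0 + 66 = 66$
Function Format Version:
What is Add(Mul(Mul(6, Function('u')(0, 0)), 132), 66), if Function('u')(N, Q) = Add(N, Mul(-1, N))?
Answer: 66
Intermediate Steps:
Function('u')(N, Q) = 0
Add(Mul(Mul(6, Function('u')(0, 0)), 132), 66) = Add(Mul(Mul(6, 0), 132), 66) = Add(Mul(0, 132), 66) = Add(0, 66) = 66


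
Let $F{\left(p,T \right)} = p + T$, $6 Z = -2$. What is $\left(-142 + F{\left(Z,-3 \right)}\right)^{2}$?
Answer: $\frac{190096}{9} \approx 21122.0$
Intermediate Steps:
$Z = - \frac{1}{3}$ ($Z = \frac{1}{6} \left(-2\right) = - \frac{1}{3} \approx -0.33333$)
$F{\left(p,T \right)} = T + p$
$\left(-142 + F{\left(Z,-3 \right)}\right)^{2} = \left(-142 - \frac{10}{3}\right)^{2} = \left(- \frac{436}{3}\right)^{2} = \frac{190096}{9}$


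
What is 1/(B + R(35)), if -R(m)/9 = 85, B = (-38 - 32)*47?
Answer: -1/4055 ≈ -0.00024661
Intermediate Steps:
B = -3290 (B = -70*47 = -3290)
R(m) = -765 (R(m) = -9*85 = -765)
1/(B + R(35)) = 1/(-3290 - 765) = 1/(-4055) = -1/4055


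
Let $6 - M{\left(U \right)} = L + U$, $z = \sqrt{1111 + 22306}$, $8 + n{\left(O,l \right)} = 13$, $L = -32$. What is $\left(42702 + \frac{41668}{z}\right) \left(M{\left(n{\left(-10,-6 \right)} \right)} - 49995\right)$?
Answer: $-2133477324 - \frac{2081816616 \sqrt{23417}}{23417} \approx -2.1471 \cdot 10^{9}$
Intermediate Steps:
$n{\left(O,l \right)} = 5$ ($n{\left(O,l \right)} = -8 + 13 = 5$)
$z = \sqrt{23417} \approx 153.03$
$M{\left(U \right)} = 38 - U$ ($M{\left(U \right)} = 6 - \left(-32 + U\right) = 38 - U$)
$\left(42702 + \frac{41668}{z}\right) \left(M{\left(n{\left(-10,-6 \right)} \right)} - 49995\right) = \left(42702 + \frac{41668}{\sqrt{23417}}\right) \left(\left(38 - 5\right) - 49995\right) = \left(42702 + 41668 \frac{\sqrt{23417}}{23417}\right) \left(\left(38 - 5\right) - 49995\right) = \left(42702 + \frac{41668 \sqrt{23417}}{23417}\right) \left(33 - 49995\right) = \left(42702 + \frac{41668 \sqrt{23417}}{23417}\right) \left(-49962\right) = -2133477324 - \frac{2081816616 \sqrt{23417}}{23417}$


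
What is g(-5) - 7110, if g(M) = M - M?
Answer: -7110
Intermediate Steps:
g(M) = 0
g(-5) - 7110 = 0 - 7110 = -7110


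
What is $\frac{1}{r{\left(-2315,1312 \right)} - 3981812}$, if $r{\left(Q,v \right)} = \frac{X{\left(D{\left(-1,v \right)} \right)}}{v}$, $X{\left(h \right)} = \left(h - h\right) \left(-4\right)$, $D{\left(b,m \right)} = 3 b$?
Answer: $- \frac{1}{3981812} \approx -2.5114 \cdot 10^{-7}$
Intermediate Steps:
$X{\left(h \right)} = 0$ ($X{\left(h \right)} = 0 \left(-4\right) = 0$)
$r{\left(Q,v \right)} = 0$ ($r{\left(Q,v \right)} = \frac{0}{v} = 0$)
$\frac{1}{r{\left(-2315,1312 \right)} - 3981812} = \frac{1}{0 - 3981812} = \frac{1}{-3981812} = - \frac{1}{3981812}$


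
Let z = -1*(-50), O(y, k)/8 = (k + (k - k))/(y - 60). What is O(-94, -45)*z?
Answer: 9000/77 ≈ 116.88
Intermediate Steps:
O(y, k) = 8*k/(-60 + y) (O(y, k) = 8*((k + (k - k))/(y - 60)) = 8*((k + 0)/(-60 + y)) = 8*(k/(-60 + y)) = 8*k/(-60 + y))
z = 50
O(-94, -45)*z = (8*(-45)/(-60 - 94))*50 = (8*(-45)/(-154))*50 = (8*(-45)*(-1/154))*50 = (180/77)*50 = 9000/77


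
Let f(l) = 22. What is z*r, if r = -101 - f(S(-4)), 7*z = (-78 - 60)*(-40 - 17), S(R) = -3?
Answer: -967518/7 ≈ -1.3822e+5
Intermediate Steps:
z = 7866/7 (z = ((-78 - 60)*(-40 - 17))/7 = (-138*(-57))/7 = (⅐)*7866 = 7866/7 ≈ 1123.7)
r = -123 (r = -101 - 1*22 = -101 - 22 = -123)
z*r = (7866/7)*(-123) = -967518/7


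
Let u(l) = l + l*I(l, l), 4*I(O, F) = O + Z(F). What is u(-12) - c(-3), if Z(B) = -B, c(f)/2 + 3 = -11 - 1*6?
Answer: 28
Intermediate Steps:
c(f) = -40 (c(f) = -6 + 2*(-11 - 1*6) = -6 + 2*(-11 - 6) = -6 + 2*(-17) = -6 - 34 = -40)
I(O, F) = -F/4 + O/4 (I(O, F) = (O - F)/4 = -F/4 + O/4)
u(l) = l (u(l) = l + l*(-l/4 + l/4) = l + l*0 = l + 0 = l)
u(-12) - c(-3) = -12 - 1*(-40) = -12 + 40 = 28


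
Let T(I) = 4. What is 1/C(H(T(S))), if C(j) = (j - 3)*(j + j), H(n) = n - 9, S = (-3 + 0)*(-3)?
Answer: 1/80 ≈ 0.012500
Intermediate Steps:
S = 9 (S = -3*(-3) = 9)
H(n) = -9 + n
C(j) = 2*j*(-3 + j) (C(j) = (-3 + j)*(2*j) = 2*j*(-3 + j))
1/C(H(T(S))) = 1/(2*(-9 + 4)*(-3 + (-9 + 4))) = 1/(2*(-5)*(-3 - 5)) = 1/(2*(-5)*(-8)) = 1/80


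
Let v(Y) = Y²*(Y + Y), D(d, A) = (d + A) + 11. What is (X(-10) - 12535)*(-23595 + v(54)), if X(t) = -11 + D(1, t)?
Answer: -3654481152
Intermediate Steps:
D(d, A) = 11 + A + d (D(d, A) = (A + d) + 11 = 11 + A + d)
v(Y) = 2*Y³ (v(Y) = Y²*(2*Y) = 2*Y³)
X(t) = 1 + t (X(t) = -11 + (11 + t + 1) = -11 + (12 + t) = 1 + t)
(X(-10) - 12535)*(-23595 + v(54)) = ((1 - 10) - 12535)*(-23595 + 2*54³) = (-9 - 12535)*(-23595 + 2*157464) = -12544*(-23595 + 314928) = -12544*291333 = -3654481152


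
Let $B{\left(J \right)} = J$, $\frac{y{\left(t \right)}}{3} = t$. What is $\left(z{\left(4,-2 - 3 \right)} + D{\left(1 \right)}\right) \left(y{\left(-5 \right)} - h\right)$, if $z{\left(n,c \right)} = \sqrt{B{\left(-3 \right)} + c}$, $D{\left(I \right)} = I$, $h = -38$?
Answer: $23 + 46 i \sqrt{2} \approx 23.0 + 65.054 i$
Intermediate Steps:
$y{\left(t \right)} = 3 t$
$z{\left(n,c \right)} = \sqrt{-3 + c}$
$\left(z{\left(4,-2 - 3 \right)} + D{\left(1 \right)}\right) \left(y{\left(-5 \right)} - h\right) = \left(\sqrt{-3 - 5} + 1\right) \left(3 \left(-5\right) - -38\right) = \left(\sqrt{-3 - 5} + 1\right) \left(-15 + 38\right) = \left(\sqrt{-3 - 5} + 1\right) 23 = \left(\sqrt{-8} + 1\right) 23 = \left(2 i \sqrt{2} + 1\right) 23 = \left(1 + 2 i \sqrt{2}\right) 23 = 23 + 46 i \sqrt{2}$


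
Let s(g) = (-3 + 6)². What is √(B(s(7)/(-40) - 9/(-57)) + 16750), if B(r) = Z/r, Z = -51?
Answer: √17510 ≈ 132.33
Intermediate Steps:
s(g) = 9 (s(g) = 3² = 9)
B(r) = -51/r
√(B(s(7)/(-40) - 9/(-57)) + 16750) = √(-51/(9/(-40) - 9/(-57)) + 16750) = √(-51/(9*(-1/40) - 9*(-1/57)) + 16750) = √(-51/(-9/40 + 3/19) + 16750) = √(-51/(-51/760) + 16750) = √(-51*(-760/51) + 16750) = √(760 + 16750) = √17510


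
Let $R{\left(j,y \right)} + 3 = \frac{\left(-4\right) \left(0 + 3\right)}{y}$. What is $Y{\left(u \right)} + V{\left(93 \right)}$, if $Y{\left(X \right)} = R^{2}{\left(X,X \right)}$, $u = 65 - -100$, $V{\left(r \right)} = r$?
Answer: $\frac{309886}{3025} \approx 102.44$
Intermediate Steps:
$u = 165$ ($u = 65 + 100 = 165$)
$R{\left(j,y \right)} = -3 - \frac{12}{y}$ ($R{\left(j,y \right)} = -3 + \frac{\left(-4\right) \left(0 + 3\right)}{y} = -3 + \frac{\left(-4\right) 3}{y} = -3 - \frac{12}{y}$)
$Y{\left(X \right)} = \left(-3 - \frac{12}{X}\right)^{2}$
$Y{\left(u \right)} + V{\left(93 \right)} = \frac{9 \left(4 + 165\right)^{2}}{27225} + 93 = 9 \cdot \frac{1}{27225} \cdot 169^{2} + 93 = 9 \cdot \frac{1}{27225} \cdot 28561 + 93 = \frac{28561}{3025} + 93 = \frac{309886}{3025}$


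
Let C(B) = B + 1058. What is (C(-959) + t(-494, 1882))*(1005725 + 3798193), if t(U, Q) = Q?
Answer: 9516561558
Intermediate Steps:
C(B) = 1058 + B
(C(-959) + t(-494, 1882))*(1005725 + 3798193) = ((1058 - 959) + 1882)*(1005725 + 3798193) = (99 + 1882)*4803918 = 1981*4803918 = 9516561558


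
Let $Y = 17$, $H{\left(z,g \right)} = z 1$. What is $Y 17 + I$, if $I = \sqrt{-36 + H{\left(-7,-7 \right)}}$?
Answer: $289 + i \sqrt{43} \approx 289.0 + 6.5574 i$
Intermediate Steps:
$H{\left(z,g \right)} = z$
$I = i \sqrt{43}$ ($I = \sqrt{-36 - 7} = \sqrt{-43} = i \sqrt{43} \approx 6.5574 i$)
$Y 17 + I = 17 \cdot 17 + i \sqrt{43} = 289 + i \sqrt{43}$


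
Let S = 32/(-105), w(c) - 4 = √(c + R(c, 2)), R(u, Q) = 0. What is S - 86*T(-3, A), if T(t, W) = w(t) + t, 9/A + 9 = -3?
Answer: -9062/105 - 86*I*√3 ≈ -86.305 - 148.96*I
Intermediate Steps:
A = -¾ (A = 9/(-9 - 3) = 9/(-12) = 9*(-1/12) = -¾ ≈ -0.75000)
w(c) = 4 + √c (w(c) = 4 + √(c + 0) = 4 + √c)
S = -32/105 (S = 32*(-1/105) = -32/105 ≈ -0.30476)
T(t, W) = 4 + t + √t (T(t, W) = (4 + √t) + t = 4 + t + √t)
S - 86*T(-3, A) = -32/105 - 86*(4 - 3 + √(-3)) = -32/105 - 86*(4 - 3 + I*√3) = -32/105 - 86*(1 + I*√3) = -32/105 + (-86 - 86*I*√3) = -9062/105 - 86*I*√3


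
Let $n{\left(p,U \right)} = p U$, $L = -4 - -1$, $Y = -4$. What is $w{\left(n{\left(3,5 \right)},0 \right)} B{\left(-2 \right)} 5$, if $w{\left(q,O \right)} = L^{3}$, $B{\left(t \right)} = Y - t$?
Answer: $270$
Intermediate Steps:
$L = -3$ ($L = -4 + 1 = -3$)
$n{\left(p,U \right)} = U p$
$B{\left(t \right)} = -4 - t$
$w{\left(q,O \right)} = -27$ ($w{\left(q,O \right)} = \left(-3\right)^{3} = -27$)
$w{\left(n{\left(3,5 \right)},0 \right)} B{\left(-2 \right)} 5 = - 27 \left(-4 - -2\right) 5 = - 27 \left(-4 + 2\right) 5 = \left(-27\right) \left(-2\right) 5 = 54 \cdot 5 = 270$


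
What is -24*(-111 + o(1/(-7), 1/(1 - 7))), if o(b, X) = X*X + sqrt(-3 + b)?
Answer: 7990/3 - 24*I*sqrt(154)/7 ≈ 2663.3 - 42.547*I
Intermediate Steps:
o(b, X) = X**2 + sqrt(-3 + b)
-24*(-111 + o(1/(-7), 1/(1 - 7))) = -24*(-111 + ((1/(1 - 7))**2 + sqrt(-3 + 1/(-7)))) = -24*(-111 + ((1/(-6))**2 + sqrt(-3 - 1/7))) = -24*(-111 + ((-1/6)**2 + sqrt(-22/7))) = -24*(-111 + (1/36 + I*sqrt(154)/7)) = -24*(-3995/36 + I*sqrt(154)/7) = 7990/3 - 24*I*sqrt(154)/7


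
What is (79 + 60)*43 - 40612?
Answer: -34635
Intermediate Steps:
(79 + 60)*43 - 40612 = 139*43 - 40612 = 5977 - 40612 = -34635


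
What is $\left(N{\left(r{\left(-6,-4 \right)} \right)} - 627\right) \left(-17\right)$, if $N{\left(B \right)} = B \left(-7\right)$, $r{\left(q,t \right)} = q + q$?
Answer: $9231$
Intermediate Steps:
$r{\left(q,t \right)} = 2 q$
$N{\left(B \right)} = - 7 B$
$\left(N{\left(r{\left(-6,-4 \right)} \right)} - 627\right) \left(-17\right) = \left(- 7 \cdot 2 \left(-6\right) - 627\right) \left(-17\right) = \left(\left(-7\right) \left(-12\right) - 627\right) \left(-17\right) = \left(84 - 627\right) \left(-17\right) = \left(-543\right) \left(-17\right) = 9231$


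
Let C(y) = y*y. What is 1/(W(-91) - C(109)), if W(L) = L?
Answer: -1/11972 ≈ -8.3528e-5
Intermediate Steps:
C(y) = y²
1/(W(-91) - C(109)) = 1/(-91 - 1*109²) = 1/(-91 - 1*11881) = 1/(-91 - 11881) = 1/(-11972) = -1/11972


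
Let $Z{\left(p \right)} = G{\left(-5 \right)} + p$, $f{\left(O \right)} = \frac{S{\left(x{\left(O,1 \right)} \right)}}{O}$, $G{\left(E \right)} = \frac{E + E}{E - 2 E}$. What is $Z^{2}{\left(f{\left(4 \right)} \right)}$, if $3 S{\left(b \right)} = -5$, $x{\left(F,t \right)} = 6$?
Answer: $\frac{841}{144} \approx 5.8403$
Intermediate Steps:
$S{\left(b \right)} = - \frac{5}{3}$ ($S{\left(b \right)} = \frac{1}{3} \left(-5\right) = - \frac{5}{3}$)
$G{\left(E \right)} = -2$ ($G{\left(E \right)} = \frac{2 E}{\left(-1\right) E} = 2 E \left(- \frac{1}{E}\right) = -2$)
$f{\left(O \right)} = - \frac{5}{3 O}$
$Z{\left(p \right)} = -2 + p$
$Z^{2}{\left(f{\left(4 \right)} \right)} = \left(-2 - \frac{5}{3 \cdot 4}\right)^{2} = \left(-2 - \frac{5}{12}\right)^{2} = \left(- \frac{29}{12}\right)^{2} = \frac{841}{144}$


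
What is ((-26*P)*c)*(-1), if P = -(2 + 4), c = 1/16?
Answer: -39/4 ≈ -9.7500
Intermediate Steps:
c = 1/16 (c = 1*(1/16) = 1/16 ≈ 0.062500)
P = -6 (P = -1*6 = -6)
((-26*P)*c)*(-1) = (-26*(-6)*(1/16))*(-1) = (156*(1/16))*(-1) = (39/4)*(-1) = -39/4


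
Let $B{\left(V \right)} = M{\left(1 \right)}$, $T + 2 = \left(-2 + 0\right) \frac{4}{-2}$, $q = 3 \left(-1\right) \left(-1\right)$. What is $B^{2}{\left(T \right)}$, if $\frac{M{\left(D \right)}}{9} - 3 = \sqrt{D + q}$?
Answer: $2025$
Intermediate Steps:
$q = 3$ ($q = \left(-3\right) \left(-1\right) = 3$)
$T = 2$ ($T = -2 + \left(-2 + 0\right) \frac{4}{-2} = -2 - 2 \cdot 4 \left(- \frac{1}{2}\right) = -2 - -4 = -2 + 4 = 2$)
$M{\left(D \right)} = 27 + 9 \sqrt{3 + D}$ ($M{\left(D \right)} = 27 + 9 \sqrt{D + 3} = 27 + 9 \sqrt{3 + D}$)
$B{\left(V \right)} = 45$ ($B{\left(V \right)} = 27 + 9 \sqrt{3 + 1} = 27 + 9 \sqrt{4} = 27 + 9 \cdot 2 = 27 + 18 = 45$)
$B^{2}{\left(T \right)} = 45^{2} = 2025$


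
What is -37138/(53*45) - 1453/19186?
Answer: -13509341/863370 ≈ -15.647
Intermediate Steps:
-37138/(53*45) - 1453/19186 = -37138/2385 - 1453*1/19186 = -37138*1/2385 - 1453/19186 = -37138/2385 - 1453/19186 = -13509341/863370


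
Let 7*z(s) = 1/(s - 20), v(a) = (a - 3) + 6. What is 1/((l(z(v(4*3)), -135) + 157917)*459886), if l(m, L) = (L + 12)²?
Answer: 1/79581432756 ≈ 1.2566e-11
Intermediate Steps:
v(a) = 3 + a (v(a) = (-3 + a) + 6 = 3 + a)
z(s) = 1/(7*(-20 + s)) (z(s) = 1/(7*(s - 20)) = 1/(7*(-20 + s)))
l(m, L) = (12 + L)²
1/((l(z(v(4*3)), -135) + 157917)*459886) = 1/(((12 - 135)² + 157917)*459886) = (1/459886)/((-123)² + 157917) = (1/459886)/(15129 + 157917) = (1/459886)/173046 = (1/173046)*(1/459886) = 1/79581432756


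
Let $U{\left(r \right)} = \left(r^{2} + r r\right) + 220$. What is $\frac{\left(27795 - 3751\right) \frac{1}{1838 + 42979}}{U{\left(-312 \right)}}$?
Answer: $\frac{6011}{2183797959} \approx 2.7525 \cdot 10^{-6}$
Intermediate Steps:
$U{\left(r \right)} = 220 + 2 r^{2}$ ($U{\left(r \right)} = \left(r^{2} + r^{2}\right) + 220 = 2 r^{2} + 220 = 220 + 2 r^{2}$)
$\frac{\left(27795 - 3751\right) \frac{1}{1838 + 42979}}{U{\left(-312 \right)}} = \frac{\left(27795 - 3751\right) \frac{1}{1838 + 42979}}{220 + 2 \left(-312\right)^{2}} = \frac{24044 \cdot \frac{1}{44817}}{220 + 2 \cdot 97344} = \frac{24044 \cdot \frac{1}{44817}}{220 + 194688} = \frac{24044}{44817 \cdot 194908} = \frac{24044}{44817} \cdot \frac{1}{194908} = \frac{6011}{2183797959}$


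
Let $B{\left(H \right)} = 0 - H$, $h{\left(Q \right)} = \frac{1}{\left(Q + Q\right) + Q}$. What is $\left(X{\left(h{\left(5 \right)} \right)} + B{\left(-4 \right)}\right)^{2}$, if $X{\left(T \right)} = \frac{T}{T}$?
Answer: $25$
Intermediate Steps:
$h{\left(Q \right)} = \frac{1}{3 Q}$ ($h{\left(Q \right)} = \frac{1}{2 Q + Q} = \frac{1}{3 Q}$)
$B{\left(H \right)} = - H$
$X{\left(T \right)} = 1$
$\left(X{\left(h{\left(5 \right)} \right)} + B{\left(-4 \right)}\right)^{2} = \left(1 - -4\right)^{2} = \left(1 + 4\right)^{2} = 5^{2} = 25$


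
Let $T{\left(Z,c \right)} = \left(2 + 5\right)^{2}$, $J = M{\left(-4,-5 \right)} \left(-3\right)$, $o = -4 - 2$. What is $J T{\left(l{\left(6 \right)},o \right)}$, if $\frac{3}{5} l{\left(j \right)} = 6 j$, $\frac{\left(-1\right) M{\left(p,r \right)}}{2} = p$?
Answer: $-1176$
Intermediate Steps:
$M{\left(p,r \right)} = - 2 p$
$o = -6$ ($o = -4 - 2 = -6$)
$l{\left(j \right)} = 10 j$ ($l{\left(j \right)} = \frac{5 \cdot 6 j}{3} = 10 j$)
$J = -24$ ($J = \left(-2\right) \left(-4\right) \left(-3\right) = 8 \left(-3\right) = -24$)
$T{\left(Z,c \right)} = 49$ ($T{\left(Z,c \right)} = 7^{2} = 49$)
$J T{\left(l{\left(6 \right)},o \right)} = \left(-24\right) 49 = -1176$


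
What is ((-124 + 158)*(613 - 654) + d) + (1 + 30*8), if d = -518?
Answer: -1671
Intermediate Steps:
((-124 + 158)*(613 - 654) + d) + (1 + 30*8) = ((-124 + 158)*(613 - 654) - 518) + (1 + 30*8) = (34*(-41) - 518) + (1 + 240) = (-1394 - 518) + 241 = -1912 + 241 = -1671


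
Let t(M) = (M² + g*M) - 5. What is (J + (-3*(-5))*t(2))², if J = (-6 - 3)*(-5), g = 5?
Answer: 32400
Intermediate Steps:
t(M) = -5 + M² + 5*M (t(M) = (M² + 5*M) - 5 = -5 + M² + 5*M)
J = 45 (J = -9*(-5) = 45)
(J + (-3*(-5))*t(2))² = (45 + (-3*(-5))*(-5 + 2² + 5*2))² = (45 + 15*(-5 + 4 + 10))² = (45 + 15*9)² = (45 + 135)² = 180² = 32400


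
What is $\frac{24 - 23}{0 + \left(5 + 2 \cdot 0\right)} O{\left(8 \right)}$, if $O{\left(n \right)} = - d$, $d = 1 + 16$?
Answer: $- \frac{17}{5} \approx -3.4$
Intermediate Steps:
$d = 17$
$O{\left(n \right)} = -17$ ($O{\left(n \right)} = \left(-1\right) 17 = -17$)
$\frac{24 - 23}{0 + \left(5 + 2 \cdot 0\right)} O{\left(8 \right)} = \frac{24 - 23}{0 + \left(5 + 2 \cdot 0\right)} \left(-17\right) = 1 \frac{1}{0 + \left(5 + 0\right)} \left(-17\right) = 1 \frac{1}{0 + 5} \left(-17\right) = 1 \cdot \frac{1}{5} \left(-17\right) = \frac{1}{5} \left(-17\right) = - \frac{17}{5}$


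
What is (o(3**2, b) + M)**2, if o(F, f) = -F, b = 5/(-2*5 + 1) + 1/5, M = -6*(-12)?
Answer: 3969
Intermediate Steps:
M = 72
b = -16/45 (b = 5/(-10 + 1) + 1*(1/5) = 5/(-9) + 1/5 = 5*(-1/9) + 1/5 = -5/9 + 1/5 = -16/45 ≈ -0.35556)
(o(3**2, b) + M)**2 = (-1*3**2 + 72)**2 = (-1*9 + 72)**2 = (-9 + 72)**2 = 63**2 = 3969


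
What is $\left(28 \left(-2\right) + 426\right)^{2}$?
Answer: $136900$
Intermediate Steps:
$\left(28 \left(-2\right) + 426\right)^{2} = \left(-56 + 426\right)^{2} = 370^{2} = 136900$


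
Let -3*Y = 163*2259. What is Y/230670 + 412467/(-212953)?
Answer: -40427133719/16373956170 ≈ -2.4690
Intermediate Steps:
Y = -122739 (Y = -163*2259/3 = -⅓*368217 = -122739)
Y/230670 + 412467/(-212953) = -122739/230670 + 412467/(-212953) = -122739*1/230670 + 412467*(-1/212953) = -40913/76890 - 412467/212953 = -40427133719/16373956170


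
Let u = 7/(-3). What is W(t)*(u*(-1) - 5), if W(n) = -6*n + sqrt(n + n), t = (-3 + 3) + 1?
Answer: 16 - 8*sqrt(2)/3 ≈ 12.229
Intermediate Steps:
u = -7/3 (u = 7*(-1/3) = -7/3 ≈ -2.3333)
t = 1 (t = 0 + 1 = 1)
W(n) = -6*n + sqrt(2)*sqrt(n) (W(n) = -6*n + sqrt(2*n) = -6*n + sqrt(2)*sqrt(n))
W(t)*(u*(-1) - 5) = (-6*1 + sqrt(2)*sqrt(1))*(-7/3*(-1) - 5) = (-6 + sqrt(2)*1)*(7/3 - 5) = (-6 + sqrt(2))*(-8/3) = 16 - 8*sqrt(2)/3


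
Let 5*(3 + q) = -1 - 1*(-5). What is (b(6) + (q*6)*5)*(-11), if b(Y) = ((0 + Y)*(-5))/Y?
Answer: 781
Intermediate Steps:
q = -11/5 (q = -3 + (-1 - 1*(-5))/5 = -3 + (-1 + 5)/5 = -3 + (⅕)*4 = -3 + ⅘ = -11/5 ≈ -2.2000)
b(Y) = -5 (b(Y) = (Y*(-5))/Y = (-5*Y)/Y = -5)
(b(6) + (q*6)*5)*(-11) = (-5 - 11/5*6*5)*(-11) = (-5 - 66/5*5)*(-11) = (-5 - 66)*(-11) = -71*(-11) = 781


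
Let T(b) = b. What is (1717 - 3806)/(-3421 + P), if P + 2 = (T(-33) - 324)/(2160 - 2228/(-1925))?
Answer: 8690716292/14241147669 ≈ 0.61025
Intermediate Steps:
P = -9007681/4160228 (P = -2 + (-33 - 324)/(2160 - 2228/(-1925)) = -2 - 357/(2160 - 2228*(-1/1925)) = -2 - 357/(2160 + 2228/1925) = -2 - 357/4160228/1925 = -2 - 357*1925/4160228 = -2 - 687225/4160228 = -9007681/4160228 ≈ -2.1652)
(1717 - 3806)/(-3421 + P) = (1717 - 3806)/(-3421 - 9007681/4160228) = -2089/(-14241147669/4160228) = -2089*(-4160228/14241147669) = 8690716292/14241147669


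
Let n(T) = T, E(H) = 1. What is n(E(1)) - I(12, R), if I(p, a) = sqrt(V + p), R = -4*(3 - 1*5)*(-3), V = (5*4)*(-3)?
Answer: 1 - 4*I*sqrt(3) ≈ 1.0 - 6.9282*I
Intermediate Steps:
V = -60 (V = 20*(-3) = -60)
R = -24 (R = -4*(3 - 5)*(-3) = -4*(-2)*(-3) = 8*(-3) = -24)
I(p, a) = sqrt(-60 + p)
n(E(1)) - I(12, R) = 1 - sqrt(-60 + 12) = 1 - sqrt(-48) = 1 - 4*I*sqrt(3)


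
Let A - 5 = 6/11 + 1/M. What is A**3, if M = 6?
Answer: 53582633/287496 ≈ 186.38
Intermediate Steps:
A = 377/66 (A = 5 + (6/11 + 1/6) = 5 + 47/66 = 377/66 ≈ 5.7121)
A**3 = (377/66)**3 = 53582633/287496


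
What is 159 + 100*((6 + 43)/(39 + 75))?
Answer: 11513/57 ≈ 201.98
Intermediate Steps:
159 + 100*((6 + 43)/(39 + 75)) = 159 + 100*(49/114) = 159 + 2450/57 = 11513/57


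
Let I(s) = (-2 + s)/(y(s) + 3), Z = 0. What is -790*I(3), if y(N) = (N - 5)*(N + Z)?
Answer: 790/3 ≈ 263.33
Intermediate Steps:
y(N) = N*(-5 + N) (y(N) = (N - 5)*(N + 0) = (-5 + N)*N = N*(-5 + N))
I(s) = (-2 + s)/(3 + s*(-5 + s)) (I(s) = (-2 + s)/(s*(-5 + s) + 3) = (-2 + s)/(3 + s*(-5 + s)))
-790*I(3) = -790*(-2 + 3)/(3 + 3**2 - 5*3) = -790/(3 + 9 - 15) = -790/(-3) = -(-790)/3 = -790*(-1/3) = 790/3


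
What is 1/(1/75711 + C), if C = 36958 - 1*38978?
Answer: -75711/152936219 ≈ -0.00049505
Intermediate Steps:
C = -2020 (C = 36958 - 38978 = -2020)
1/(1/75711 + C) = 1/(1/75711 - 2020) = 1/(-152936219/75711) = -75711/152936219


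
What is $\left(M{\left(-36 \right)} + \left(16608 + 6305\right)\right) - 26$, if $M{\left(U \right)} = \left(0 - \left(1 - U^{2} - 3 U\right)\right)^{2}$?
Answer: $1431856$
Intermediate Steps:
$M{\left(U \right)} = \left(-1 + U^{2} + 3 U\right)^{2}$ ($M{\left(U \right)} = \left(0 + \left(-1 + U^{2} + 3 U\right)\right)^{2} = \left(-1 + U^{2} + 3 U\right)^{2}$)
$\left(M{\left(-36 \right)} + \left(16608 + 6305\right)\right) - 26 = \left(\left(-1 + \left(-36\right)^{2} + 3 \left(-36\right)\right)^{2} + \left(16608 + 6305\right)\right) - 26 = \left(\left(-1 + 1296 - 108\right)^{2} + 22913\right) - 26 = \left(1187^{2} + 22913\right) - 26 = \left(1408969 + 22913\right) - 26 = 1431882 - 26 = 1431856$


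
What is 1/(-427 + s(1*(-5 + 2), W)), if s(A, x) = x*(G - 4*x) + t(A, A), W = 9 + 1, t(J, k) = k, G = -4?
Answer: -1/870 ≈ -0.0011494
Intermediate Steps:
W = 10
s(A, x) = A + x*(-4 - 4*x) (s(A, x) = x*(-4 - 4*x) + A = A + x*(-4 - 4*x))
1/(-427 + s(1*(-5 + 2), W)) = 1/(-427 + (1*(-5 + 2) - 4*10 - 4*10²)) = 1/(-427 + (1*(-3) - 40 - 4*100)) = 1/(-427 + (-3 - 40 - 400)) = 1/(-427 - 443) = 1/(-870) = -1/870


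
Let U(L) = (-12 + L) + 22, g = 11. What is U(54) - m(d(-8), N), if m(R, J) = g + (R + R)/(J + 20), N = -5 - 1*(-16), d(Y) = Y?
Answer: 1659/31 ≈ 53.516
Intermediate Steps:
N = 11 (N = -5 + 16 = 11)
U(L) = 10 + L
m(R, J) = 11 + 2*R/(20 + J) (m(R, J) = 11 + (R + R)/(J + 20) = 11 + (2*R)/(20 + J) = 11 + 2*R/(20 + J))
U(54) - m(d(-8), N) = (10 + 54) - (220 + 2*(-8) + 11*11)/(20 + 11) = 64 - (220 - 16 + 121)/31 = 64 - 325/31 = 1659/31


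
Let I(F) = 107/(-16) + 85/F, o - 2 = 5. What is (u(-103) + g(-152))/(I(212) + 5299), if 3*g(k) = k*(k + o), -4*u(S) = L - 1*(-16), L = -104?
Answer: 18745888/13464663 ≈ 1.3922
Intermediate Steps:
o = 7 (o = 2 + 5 = 7)
u(S) = 22 (u(S) = -(-104 - 1*(-16))/4 = -(-104 + 16)/4 = -1/4*(-88) = 22)
I(F) = -107/16 + 85/F (I(F) = 107*(-1/16) + 85/F = -107/16 + 85/F)
g(k) = k*(7 + k)/3 (g(k) = (k*(k + 7))/3 = (k*(7 + k))/3 = k*(7 + k)/3)
(u(-103) + g(-152))/(I(212) + 5299) = (22 + (1/3)*(-152)*(7 - 152))/((-107/16 + 85/212) + 5299) = (22 + (1/3)*(-152)*(-145))/((-107/16 + 85*(1/212)) + 5299) = (22 + 22040/3)/((-107/16 + 85/212) + 5299) = 22106/(3*(-5331/848 + 5299)) = 22106/(3*(4488221/848)) = (22106/3)*(848/4488221) = 18745888/13464663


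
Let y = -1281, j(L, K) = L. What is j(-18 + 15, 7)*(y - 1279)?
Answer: 7680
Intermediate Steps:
j(-18 + 15, 7)*(y - 1279) = (-18 + 15)*(-1281 - 1279) = -3*(-2560) = 7680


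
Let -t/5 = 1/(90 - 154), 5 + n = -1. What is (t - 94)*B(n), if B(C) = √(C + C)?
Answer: -6011*I*√3/32 ≈ -325.35*I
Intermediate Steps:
n = -6 (n = -5 - 1 = -6)
B(C) = √2*√C (B(C) = √(2*C) = √2*√C)
t = 5/64 (t = -5/(90 - 154) = -5/(-64) = -5*(-1/64) = 5/64 ≈ 0.078125)
(t - 94)*B(n) = (5/64 - 94)*(√2*√(-6)) = -6011*√2*I*√6/64 = -6011*I*√3/32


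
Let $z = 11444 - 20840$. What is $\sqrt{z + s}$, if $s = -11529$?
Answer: $15 i \sqrt{93} \approx 144.65 i$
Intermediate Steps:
$z = -9396$
$\sqrt{z + s} = \sqrt{-9396 - 11529} = \sqrt{-20925} = 15 i \sqrt{93}$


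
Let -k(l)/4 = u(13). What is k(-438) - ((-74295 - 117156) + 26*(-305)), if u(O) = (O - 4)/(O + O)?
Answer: 2591935/13 ≈ 1.9938e+5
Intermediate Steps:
u(O) = (-4 + O)/(2*O) (u(O) = (-4 + O)/((2*O)) = (-4 + O)*(1/(2*O)) = (-4 + O)/(2*O))
k(l) = -18/13 (k(l) = -2*(-4 + 13)/13 = -2*9/13 = -4*9/26 = -18/13)
k(-438) - ((-74295 - 117156) + 26*(-305)) = -18/13 - ((-74295 - 117156) + 26*(-305)) = -18/13 - (-191451 - 7930) = -18/13 - 1*(-199381) = -18/13 + 199381 = 2591935/13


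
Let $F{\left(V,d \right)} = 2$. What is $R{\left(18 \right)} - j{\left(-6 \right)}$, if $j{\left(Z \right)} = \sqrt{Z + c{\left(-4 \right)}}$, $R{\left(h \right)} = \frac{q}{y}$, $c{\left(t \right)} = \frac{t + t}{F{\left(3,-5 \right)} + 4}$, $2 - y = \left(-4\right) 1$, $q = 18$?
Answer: $3 - \frac{i \sqrt{66}}{3} \approx 3.0 - 2.708 i$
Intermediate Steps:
$y = 6$ ($y = 2 - \left(-4\right) 1 = 2 - -4 = 2 + 4 = 6$)
$c{\left(t \right)} = \frac{t}{3}$ ($c{\left(t \right)} = \frac{t + t}{2 + 4} = \frac{2 t}{6} = 2 t \frac{1}{6} = \frac{t}{3}$)
$R{\left(h \right)} = 3$ ($R{\left(h \right)} = \frac{18}{6} = 18 \cdot \frac{1}{6} = 3$)
$j{\left(Z \right)} = \sqrt{- \frac{4}{3} + Z}$ ($j{\left(Z \right)} = \sqrt{Z + \frac{1}{3} \left(-4\right)} = \sqrt{Z - \frac{4}{3}} = \sqrt{- \frac{4}{3} + Z}$)
$R{\left(18 \right)} - j{\left(-6 \right)} = 3 - \frac{\sqrt{-12 + 9 \left(-6\right)}}{3} = 3 - \frac{\sqrt{-12 - 54}}{3} = 3 - \frac{\sqrt{-66}}{3} = 3 - \frac{i \sqrt{66}}{3}$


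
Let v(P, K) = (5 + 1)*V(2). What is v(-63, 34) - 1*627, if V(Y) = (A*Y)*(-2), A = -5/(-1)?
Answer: -747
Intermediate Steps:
A = 5 (A = -5*(-1) = 5)
V(Y) = -10*Y (V(Y) = (5*Y)*(-2) = -10*Y)
v(P, K) = -120 (v(P, K) = (5 + 1)*(-10*2) = 6*(-20) = -120)
v(-63, 34) - 1*627 = -120 - 1*627 = -120 - 627 = -747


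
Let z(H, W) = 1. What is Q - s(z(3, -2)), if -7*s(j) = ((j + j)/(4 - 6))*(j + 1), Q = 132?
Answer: 922/7 ≈ 131.71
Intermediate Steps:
s(j) = j*(1 + j)/7 (s(j) = -(j + j)/(4 - 6)*(j + 1)/7 = -(2*j)/(-2)*(1 + j)/7 = -(2*j)*(-1/2)*(1 + j)/7 = -(-j)*(1 + j)/7 = -(-1)*j*(1 + j)/7 = j*(1 + j)/7)
Q - s(z(3, -2)) = 132 - (1 + 1)/7 = 132 - 2/7 = 922/7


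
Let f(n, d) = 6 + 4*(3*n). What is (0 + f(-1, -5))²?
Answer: 36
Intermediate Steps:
f(n, d) = 6 + 12*n
(0 + f(-1, -5))² = (0 + (6 + 12*(-1)))² = (0 + (6 - 12))² = (0 - 6)² = (-6)² = 36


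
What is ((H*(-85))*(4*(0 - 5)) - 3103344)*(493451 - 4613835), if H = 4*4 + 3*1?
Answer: 12653880560896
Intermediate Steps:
H = 19 (H = 16 + 3 = 19)
((H*(-85))*(4*(0 - 5)) - 3103344)*(493451 - 4613835) = ((19*(-85))*(4*(0 - 5)) - 3103344)*(493451 - 4613835) = (-6460*(-5) - 3103344)*(-4120384) = (-1615*(-20) - 3103344)*(-4120384) = (32300 - 3103344)*(-4120384) = -3071044*(-4120384) = 12653880560896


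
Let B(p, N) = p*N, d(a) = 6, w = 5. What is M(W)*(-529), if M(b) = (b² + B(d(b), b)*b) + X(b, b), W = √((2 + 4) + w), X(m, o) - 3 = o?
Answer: -42320 - 529*√11 ≈ -44075.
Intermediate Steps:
X(m, o) = 3 + o
B(p, N) = N*p
W = √11 (W = √((2 + 4) + 5) = √(6 + 5) = √11 ≈ 3.3166)
M(b) = 3 + b + 7*b² (M(b) = (b² + (b*6)*b) + (3 + b) = (b² + (6*b)*b) + (3 + b) = (b² + 6*b²) + (3 + b) = 7*b² + (3 + b) = 3 + b + 7*b²)
M(W)*(-529) = (3 + √11 + 7*(√11)²)*(-529) = (3 + √11 + 7*11)*(-529) = (3 + √11 + 77)*(-529) = (80 + √11)*(-529) = -42320 - 529*√11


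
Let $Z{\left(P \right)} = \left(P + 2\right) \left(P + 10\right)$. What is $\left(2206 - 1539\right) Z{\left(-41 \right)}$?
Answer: $806403$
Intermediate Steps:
$Z{\left(P \right)} = \left(2 + P\right) \left(10 + P\right)$
$\left(2206 - 1539\right) Z{\left(-41 \right)} = \left(2206 - 1539\right) \left(20 + \left(-41\right)^{2} + 12 \left(-41\right)\right) = \left(2206 - 1539\right) \left(20 + 1681 - 492\right) = 667 \cdot 1209 = 806403$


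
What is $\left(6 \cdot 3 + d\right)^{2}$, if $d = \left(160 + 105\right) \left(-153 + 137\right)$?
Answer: $17825284$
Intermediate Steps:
$d = -4240$ ($d = 265 \left(-16\right) = -4240$)
$\left(6 \cdot 3 + d\right)^{2} = \left(6 \cdot 3 - 4240\right)^{2} = \left(18 - 4240\right)^{2} = \left(-4222\right)^{2} = 17825284$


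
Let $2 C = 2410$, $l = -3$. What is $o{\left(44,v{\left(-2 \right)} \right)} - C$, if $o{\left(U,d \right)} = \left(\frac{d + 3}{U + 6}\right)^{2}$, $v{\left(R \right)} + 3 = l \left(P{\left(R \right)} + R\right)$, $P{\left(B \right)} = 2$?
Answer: $-1205$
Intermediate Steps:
$C = 1205$ ($C = \frac{1}{2} \cdot 2410 = 1205$)
$v{\left(R \right)} = -9 - 3 R$ ($v{\left(R \right)} = -3 - 3 \left(2 + R\right) = -3 - \left(6 + 3 R\right) = -9 - 3 R$)
$o{\left(U,d \right)} = \frac{\left(3 + d\right)^{2}}{\left(6 + U\right)^{2}}$ ($o{\left(U,d \right)} = \left(\frac{3 + d}{6 + U}\right)^{2} = \frac{\left(3 + d\right)^{2}}{\left(6 + U\right)^{2}}$)
$o{\left(44,v{\left(-2 \right)} \right)} - C = \frac{\left(3 - 3\right)^{2}}{\left(6 + 44\right)^{2}} - 1205 = \frac{\left(3 + \left(-9 + 6\right)\right)^{2}}{2500} - 1205 = \left(3 - 3\right)^{2} \cdot \frac{1}{2500} - 1205 = 0^{2} \cdot \frac{1}{2500} - 1205 = 0 \cdot \frac{1}{2500} - 1205 = 0 - 1205 = -1205$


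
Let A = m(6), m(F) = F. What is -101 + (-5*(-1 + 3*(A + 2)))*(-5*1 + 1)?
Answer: 359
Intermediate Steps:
A = 6
-101 + (-5*(-1 + 3*(A + 2)))*(-5*1 + 1) = -101 + (-5*(-1 + 3*(6 + 2)))*(-5*1 + 1) = -101 + (-5*(-1 + 3*8))*(-5 + 1) = -101 - 5*(-1 + 24)*(-4) = -101 - 5*23*(-4) = -101 - 115*(-4) = -101 + 460 = 359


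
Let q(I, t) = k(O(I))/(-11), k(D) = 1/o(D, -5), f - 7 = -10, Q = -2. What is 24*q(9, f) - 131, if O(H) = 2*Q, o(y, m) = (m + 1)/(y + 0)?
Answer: -1465/11 ≈ -133.18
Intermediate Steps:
o(y, m) = (1 + m)/y
f = -3 (f = 7 - 10 = -3)
O(H) = -4 (O(H) = 2*(-2) = -4)
k(D) = -D/4 (k(D) = 1/((1 - 5)/D) = 1/(-4/D) = -D/4)
q(I, t) = -1/11 (q(I, t) = -1/4*(-4)/(-11) = 1*(-1/11) = -1/11)
24*q(9, f) - 131 = 24*(-1/11) - 131 = -24/11 - 131 = -1465/11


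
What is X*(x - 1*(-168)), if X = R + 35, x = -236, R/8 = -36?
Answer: 17204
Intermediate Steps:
R = -288 (R = 8*(-36) = -288)
X = -253 (X = -288 + 35 = -253)
X*(x - 1*(-168)) = -253*(-236 - 1*(-168)) = -253*(-236 + 168) = -253*(-68) = 17204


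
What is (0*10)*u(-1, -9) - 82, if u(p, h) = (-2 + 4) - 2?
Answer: -82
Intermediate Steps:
u(p, h) = 0 (u(p, h) = 2 - 2 = 0)
(0*10)*u(-1, -9) - 82 = (0*10)*0 - 82 = 0*0 - 82 = 0 - 82 = -82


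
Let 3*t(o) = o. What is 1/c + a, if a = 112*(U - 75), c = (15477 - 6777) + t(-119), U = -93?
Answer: -488858493/25981 ≈ -18816.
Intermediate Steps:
t(o) = o/3
c = 25981/3 (c = (15477 - 6777) + (⅓)*(-119) = 8700 - 119/3 = 25981/3 ≈ 8660.3)
a = -18816 (a = 112*(-93 - 75) = 112*(-168) = -18816)
1/c + a = 1/(25981/3) - 18816 = 3/25981 - 18816 = -488858493/25981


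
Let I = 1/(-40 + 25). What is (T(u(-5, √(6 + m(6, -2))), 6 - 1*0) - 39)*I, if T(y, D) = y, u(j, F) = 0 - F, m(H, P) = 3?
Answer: 14/5 ≈ 2.8000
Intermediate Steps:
I = -1/15 (I = 1/(-15) = -1/15 ≈ -0.066667)
u(j, F) = -F
(T(u(-5, √(6 + m(6, -2))), 6 - 1*0) - 39)*I = (-√(6 + 3) - 39)*(-1/15) = (-√9 - 39)*(-1/15) = (-1*3 - 39)*(-1/15) = (-3 - 39)*(-1/15) = -42*(-1/15) = 14/5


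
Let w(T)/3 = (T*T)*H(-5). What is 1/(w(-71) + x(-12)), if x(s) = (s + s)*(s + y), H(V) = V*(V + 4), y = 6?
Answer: 1/75759 ≈ 1.3200e-5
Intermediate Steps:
H(V) = V*(4 + V)
x(s) = 2*s*(6 + s) (x(s) = (s + s)*(s + 6) = (2*s)*(6 + s) = 2*s*(6 + s))
w(T) = 15*T² (w(T) = 3*((T*T)*(-5*(4 - 5))) = 3*(T²*(-5*(-1))) = 3*(T²*5) = 3*(5*T²) = 15*T²)
1/(w(-71) + x(-12)) = 1/(15*(-71)² + 2*(-12)*(6 - 12)) = 1/(15*5041 + 2*(-12)*(-6)) = 1/(75615 + 144) = 1/75759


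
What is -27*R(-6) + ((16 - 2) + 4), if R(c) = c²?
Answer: -954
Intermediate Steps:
-27*R(-6) + ((16 - 2) + 4) = -27*(-6)² + ((16 - 2) + 4) = -27*36 + (14 + 4) = -972 + 18 = -954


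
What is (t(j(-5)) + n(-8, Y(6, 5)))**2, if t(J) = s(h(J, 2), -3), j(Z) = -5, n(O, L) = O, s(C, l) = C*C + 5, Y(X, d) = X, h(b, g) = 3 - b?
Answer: 3721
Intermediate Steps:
s(C, l) = 5 + C**2 (s(C, l) = C**2 + 5 = 5 + C**2)
t(J) = 5 + (3 - J)**2
(t(j(-5)) + n(-8, Y(6, 5)))**2 = ((5 + (-3 - 5)**2) - 8)**2 = ((5 + (-8)**2) - 8)**2 = ((5 + 64) - 8)**2 = (69 - 8)**2 = 61**2 = 3721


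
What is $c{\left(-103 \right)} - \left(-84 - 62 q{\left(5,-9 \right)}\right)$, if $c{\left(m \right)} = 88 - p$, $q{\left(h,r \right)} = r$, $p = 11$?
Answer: $-397$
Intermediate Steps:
$c{\left(m \right)} = 77$ ($c{\left(m \right)} = 88 - 11 = 77$)
$c{\left(-103 \right)} - \left(-84 - 62 q{\left(5,-9 \right)}\right) = 77 - \left(-84 - -558\right) = 77 - \left(-84 + 558\right) = 77 - 474 = -397$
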